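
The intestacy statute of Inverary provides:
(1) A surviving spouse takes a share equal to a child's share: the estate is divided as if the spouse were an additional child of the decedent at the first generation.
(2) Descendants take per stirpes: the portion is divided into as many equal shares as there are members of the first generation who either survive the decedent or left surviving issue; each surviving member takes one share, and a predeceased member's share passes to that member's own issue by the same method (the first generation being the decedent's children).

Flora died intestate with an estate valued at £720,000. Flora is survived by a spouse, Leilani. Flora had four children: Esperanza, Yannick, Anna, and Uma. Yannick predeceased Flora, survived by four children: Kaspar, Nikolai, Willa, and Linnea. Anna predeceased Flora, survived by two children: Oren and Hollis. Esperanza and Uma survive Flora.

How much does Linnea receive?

The spouse counts as an additional share at the children's level, so there are 5 primary shares of £144,000. Leilani takes one such share (£144,000).
The children's combined portion (£576,000) is divided into 4 shares of £144,000: Esperanza and Uma each take £144,000; Yannick's £144,000 share passes to Yannick's issue; Anna's £144,000 share passes to Anna's issue.
Yannick's share (£144,000) is divided into 4 shares of £36,000: Kaspar, Nikolai, Willa, and Linnea each take £36,000.
Anna's share (£144,000) is divided into 2 shares of £72,000: Oren and Hollis each take £72,000.

Linnea receives £36,000.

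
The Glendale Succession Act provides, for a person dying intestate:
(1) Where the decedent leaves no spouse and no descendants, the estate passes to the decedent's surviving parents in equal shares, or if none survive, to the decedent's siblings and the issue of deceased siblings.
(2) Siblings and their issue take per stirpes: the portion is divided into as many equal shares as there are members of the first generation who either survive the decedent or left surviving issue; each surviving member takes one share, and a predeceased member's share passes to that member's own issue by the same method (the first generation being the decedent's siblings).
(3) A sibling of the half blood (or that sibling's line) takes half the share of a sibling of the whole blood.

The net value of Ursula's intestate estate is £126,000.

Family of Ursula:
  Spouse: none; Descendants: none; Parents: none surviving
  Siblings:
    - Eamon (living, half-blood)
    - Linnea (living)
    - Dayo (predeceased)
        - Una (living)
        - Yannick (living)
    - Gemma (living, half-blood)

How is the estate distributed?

The entire £126,000 passes to the siblings and their issue.
Counting each half-blood sibling's line as half a unit, there are 3 units in £126,000, so one unit is £42,000. Whole-blood lines (Linnea and Dayo) take £42,000 each; half-blood lines (Eamon and Gemma) take £21,000 each.
Dayo's share (£42,000) is divided into 2 shares of £21,000: Una and Yannick each take £21,000.

Eamon: £21,000; Linnea: £42,000; Una: £21,000; Yannick: £21,000; Gemma: £21,000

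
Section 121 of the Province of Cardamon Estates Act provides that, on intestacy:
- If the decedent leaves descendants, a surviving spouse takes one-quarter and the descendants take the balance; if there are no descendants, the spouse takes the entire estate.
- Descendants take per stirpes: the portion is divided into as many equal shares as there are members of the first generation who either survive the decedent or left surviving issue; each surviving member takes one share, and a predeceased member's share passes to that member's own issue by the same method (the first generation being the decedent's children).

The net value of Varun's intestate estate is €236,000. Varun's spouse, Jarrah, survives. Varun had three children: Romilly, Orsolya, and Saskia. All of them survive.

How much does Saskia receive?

Jarrah takes one-quarter of €236,000 = €59,000. The remaining €177,000 passes to the descendants.
The descendants' portion (€177,000) is divided into 3 shares of €59,000: Romilly, Orsolya, and Saskia each take €59,000.

Saskia receives €59,000.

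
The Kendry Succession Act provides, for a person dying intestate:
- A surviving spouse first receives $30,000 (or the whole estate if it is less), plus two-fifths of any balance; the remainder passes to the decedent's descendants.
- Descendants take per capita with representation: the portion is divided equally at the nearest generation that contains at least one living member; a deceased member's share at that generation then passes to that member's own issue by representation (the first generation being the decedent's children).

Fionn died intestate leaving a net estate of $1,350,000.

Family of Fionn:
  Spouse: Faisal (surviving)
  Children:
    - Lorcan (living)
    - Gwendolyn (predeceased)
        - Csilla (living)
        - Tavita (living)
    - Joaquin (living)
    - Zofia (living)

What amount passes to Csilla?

Faisal first takes $30,000, leaving a balance of $1,320,000. Faisal then takes two-fifths of the balance ($528,000), for a total of $558,000. The remaining $792,000 passes to the descendants.
The descendants' portion ($792,000) is divided into 4 shares of $198,000: Lorcan, Joaquin, and Zofia each take $198,000; Gwendolyn's $198,000 share passes to Gwendolyn's issue.
Gwendolyn's share ($198,000) is divided into 2 shares of $99,000: Csilla and Tavita each take $99,000.

Csilla receives $99,000.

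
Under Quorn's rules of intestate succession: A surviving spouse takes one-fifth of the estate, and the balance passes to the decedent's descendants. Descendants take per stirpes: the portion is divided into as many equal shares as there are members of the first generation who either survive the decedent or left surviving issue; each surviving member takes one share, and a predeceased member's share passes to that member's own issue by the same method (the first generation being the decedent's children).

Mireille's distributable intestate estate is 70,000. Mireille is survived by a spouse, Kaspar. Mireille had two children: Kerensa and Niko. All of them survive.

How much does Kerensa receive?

Kerensa receives 28,000.

Kaspar takes one-fifth of 70,000 = 14,000. The remaining 56,000 passes to the descendants.
The descendants' portion (56,000) is divided into 2 shares of 28,000: Kerensa and Niko each take 28,000.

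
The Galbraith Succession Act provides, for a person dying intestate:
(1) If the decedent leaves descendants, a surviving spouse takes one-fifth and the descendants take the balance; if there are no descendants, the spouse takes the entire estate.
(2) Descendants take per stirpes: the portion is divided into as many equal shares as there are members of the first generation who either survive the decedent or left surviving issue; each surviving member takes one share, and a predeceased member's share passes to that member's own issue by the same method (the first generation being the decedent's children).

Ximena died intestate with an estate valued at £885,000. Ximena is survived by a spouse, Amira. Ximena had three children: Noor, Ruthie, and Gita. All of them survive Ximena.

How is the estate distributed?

Amira takes one-fifth of £885,000 = £177,000. The remaining £708,000 passes to the descendants.
The descendants' portion (£708,000) is divided into 3 shares of £236,000: Noor, Ruthie, and Gita each take £236,000.

Amira: £177,000; Noor: £236,000; Ruthie: £236,000; Gita: £236,000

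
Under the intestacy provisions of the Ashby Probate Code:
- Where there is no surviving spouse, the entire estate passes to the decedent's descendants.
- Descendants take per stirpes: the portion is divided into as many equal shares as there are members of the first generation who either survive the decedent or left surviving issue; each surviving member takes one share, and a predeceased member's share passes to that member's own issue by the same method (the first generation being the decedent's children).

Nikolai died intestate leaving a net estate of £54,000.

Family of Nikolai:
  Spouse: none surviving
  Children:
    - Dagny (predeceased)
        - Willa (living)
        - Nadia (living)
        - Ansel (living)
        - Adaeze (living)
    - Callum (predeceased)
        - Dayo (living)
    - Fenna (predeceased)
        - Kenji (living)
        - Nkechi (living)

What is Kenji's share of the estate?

Kenji receives £9,000.

The entire £54,000 passes to the descendants.
That amount (£54,000) is divided into 3 shares of £18,000: Dagny's £18,000 share passes to Dagny's issue; Callum's £18,000 share passes to Callum's issue; Fenna's £18,000 share passes to Fenna's issue.
Dagny's share (£18,000) is divided into 4 shares of £4,500: Willa, Nadia, Ansel, and Adaeze each take £4,500.
Callum's share (£18,000) passes entirely to Dayo.
Fenna's share (£18,000) is divided into 2 shares of £9,000: Kenji and Nkechi each take £9,000.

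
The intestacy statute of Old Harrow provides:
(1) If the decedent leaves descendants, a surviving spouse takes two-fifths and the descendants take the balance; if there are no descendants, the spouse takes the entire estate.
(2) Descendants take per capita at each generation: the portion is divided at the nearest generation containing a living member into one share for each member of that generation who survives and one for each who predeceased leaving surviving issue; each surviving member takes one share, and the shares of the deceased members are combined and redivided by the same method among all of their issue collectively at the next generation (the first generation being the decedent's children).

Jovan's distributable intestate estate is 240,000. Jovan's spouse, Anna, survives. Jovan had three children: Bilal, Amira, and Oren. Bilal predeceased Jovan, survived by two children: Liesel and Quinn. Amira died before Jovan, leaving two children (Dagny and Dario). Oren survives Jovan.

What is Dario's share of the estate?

Anna takes two-fifths of 240,000 = 96,000. The remaining 144,000 passes to the descendants.
The descendants' portion (144,000) is divided at the children's generation into 3 shares of 48,000. Oren takes 48,000. The 2 shares of the deceased (Bilal and Amira) are combined into a pool of 96,000.
That pool (96,000) is divided at the grandchildren's generation equally among Liesel, Quinn, Dagny, and Dario: 24,000 each.

Dario receives 24,000.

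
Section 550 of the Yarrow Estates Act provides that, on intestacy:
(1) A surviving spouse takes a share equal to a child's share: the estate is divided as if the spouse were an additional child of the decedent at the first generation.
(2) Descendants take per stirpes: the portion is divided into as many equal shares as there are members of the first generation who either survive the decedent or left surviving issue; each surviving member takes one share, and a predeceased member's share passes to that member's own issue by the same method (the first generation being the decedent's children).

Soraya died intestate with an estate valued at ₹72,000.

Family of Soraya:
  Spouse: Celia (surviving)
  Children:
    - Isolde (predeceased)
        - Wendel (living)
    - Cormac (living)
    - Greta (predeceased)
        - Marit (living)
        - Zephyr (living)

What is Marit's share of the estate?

The spouse counts as an additional share at the children's level, so there are 4 primary shares of ₹18,000. Celia takes one such share (₹18,000).
The children's combined portion (₹54,000) is divided into 3 shares of ₹18,000: Cormac takes ₹18,000; Isolde's ₹18,000 share passes to Isolde's issue; Greta's ₹18,000 share passes to Greta's issue.
Isolde's share (₹18,000) passes entirely to Wendel.
Greta's share (₹18,000) is divided into 2 shares of ₹9,000: Marit and Zephyr each take ₹9,000.

Marit receives ₹9,000.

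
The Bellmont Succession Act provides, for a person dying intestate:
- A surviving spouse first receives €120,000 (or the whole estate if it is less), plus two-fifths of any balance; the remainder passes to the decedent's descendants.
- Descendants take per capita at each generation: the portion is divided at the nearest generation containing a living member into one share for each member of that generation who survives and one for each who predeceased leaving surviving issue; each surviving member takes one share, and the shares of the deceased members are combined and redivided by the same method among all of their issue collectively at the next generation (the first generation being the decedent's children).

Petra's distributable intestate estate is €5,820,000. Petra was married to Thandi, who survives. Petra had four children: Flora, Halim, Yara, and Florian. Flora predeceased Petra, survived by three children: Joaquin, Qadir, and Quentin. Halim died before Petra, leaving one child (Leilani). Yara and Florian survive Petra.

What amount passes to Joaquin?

Thandi first takes €120,000, leaving a balance of €5,700,000. Thandi then takes two-fifths of the balance (€2,280,000), for a total of €2,400,000. The remaining €3,420,000 passes to the descendants.
The descendants' portion (€3,420,000) is divided at the children's generation into 4 shares of €855,000. Yara and Florian each take €855,000. The 2 shares of the deceased (Flora and Halim) are combined into a pool of €1,710,000.
That pool (€1,710,000) is divided at the grandchildren's generation equally among Joaquin, Qadir, Quentin, and Leilani: €427,500 each.

Joaquin receives €427,500.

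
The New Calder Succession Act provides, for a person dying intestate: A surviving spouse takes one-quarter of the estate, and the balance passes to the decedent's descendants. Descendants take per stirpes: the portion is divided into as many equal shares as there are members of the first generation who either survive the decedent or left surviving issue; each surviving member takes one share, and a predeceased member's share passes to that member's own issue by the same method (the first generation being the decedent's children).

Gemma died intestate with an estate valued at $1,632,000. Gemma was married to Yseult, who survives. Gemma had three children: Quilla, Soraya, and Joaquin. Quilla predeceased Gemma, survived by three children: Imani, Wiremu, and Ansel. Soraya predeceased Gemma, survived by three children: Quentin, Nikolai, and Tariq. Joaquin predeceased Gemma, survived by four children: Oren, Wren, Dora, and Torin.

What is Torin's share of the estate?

Torin receives $102,000.

Yseult takes one-quarter of $1,632,000 = $408,000. The remaining $1,224,000 passes to the descendants.
The descendants' portion ($1,224,000) is divided into 3 shares of $408,000: Quilla's $408,000 share passes to Quilla's issue; Soraya's $408,000 share passes to Soraya's issue; Joaquin's $408,000 share passes to Joaquin's issue.
Quilla's share ($408,000) is divided into 3 shares of $136,000: Imani, Wiremu, and Ansel each take $136,000.
Soraya's share ($408,000) is divided into 3 shares of $136,000: Quentin, Nikolai, and Tariq each take $136,000.
Joaquin's share ($408,000) is divided into 4 shares of $102,000: Oren, Wren, Dora, and Torin each take $102,000.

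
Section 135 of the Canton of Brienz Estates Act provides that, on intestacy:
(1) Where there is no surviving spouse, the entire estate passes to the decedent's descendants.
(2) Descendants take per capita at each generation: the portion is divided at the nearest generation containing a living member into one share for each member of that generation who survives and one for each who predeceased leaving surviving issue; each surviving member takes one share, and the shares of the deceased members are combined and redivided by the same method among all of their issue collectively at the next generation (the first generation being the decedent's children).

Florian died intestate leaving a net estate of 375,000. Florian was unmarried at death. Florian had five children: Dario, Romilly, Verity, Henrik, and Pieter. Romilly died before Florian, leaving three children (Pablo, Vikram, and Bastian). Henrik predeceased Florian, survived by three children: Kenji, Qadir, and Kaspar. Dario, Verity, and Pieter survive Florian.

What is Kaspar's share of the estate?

The entire 375,000 passes to the descendants.
That amount (375,000) is divided at the children's generation into 5 shares of 75,000. Dario, Verity, and Pieter each take 75,000. The 2 shares of the deceased (Romilly and Henrik) are combined into a pool of 150,000.
That pool (150,000) is divided at the grandchildren's generation equally among Pablo, Vikram, Bastian, Kenji, Qadir, and Kaspar: 25,000 each.

Kaspar receives 25,000.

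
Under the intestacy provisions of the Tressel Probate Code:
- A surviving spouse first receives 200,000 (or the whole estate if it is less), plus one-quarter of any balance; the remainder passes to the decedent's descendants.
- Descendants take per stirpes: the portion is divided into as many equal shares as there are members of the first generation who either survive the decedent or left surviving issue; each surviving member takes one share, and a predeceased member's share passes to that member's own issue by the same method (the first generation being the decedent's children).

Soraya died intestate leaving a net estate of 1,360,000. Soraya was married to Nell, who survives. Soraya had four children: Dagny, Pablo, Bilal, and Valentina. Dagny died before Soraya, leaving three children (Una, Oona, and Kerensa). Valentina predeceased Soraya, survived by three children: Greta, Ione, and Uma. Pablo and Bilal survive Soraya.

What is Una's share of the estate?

Nell first takes 200,000, leaving a balance of 1,160,000. Nell then takes one-quarter of the balance (290,000), for a total of 490,000. The remaining 870,000 passes to the descendants.
The descendants' portion (870,000) is divided into 4 shares of 217,500: Pablo and Bilal each take 217,500; Dagny's 217,500 share passes to Dagny's issue; Valentina's 217,500 share passes to Valentina's issue.
Dagny's share (217,500) is divided into 3 shares of 72,500: Una, Oona, and Kerensa each take 72,500.
Valentina's share (217,500) is divided into 3 shares of 72,500: Greta, Ione, and Uma each take 72,500.

Una receives 72,500.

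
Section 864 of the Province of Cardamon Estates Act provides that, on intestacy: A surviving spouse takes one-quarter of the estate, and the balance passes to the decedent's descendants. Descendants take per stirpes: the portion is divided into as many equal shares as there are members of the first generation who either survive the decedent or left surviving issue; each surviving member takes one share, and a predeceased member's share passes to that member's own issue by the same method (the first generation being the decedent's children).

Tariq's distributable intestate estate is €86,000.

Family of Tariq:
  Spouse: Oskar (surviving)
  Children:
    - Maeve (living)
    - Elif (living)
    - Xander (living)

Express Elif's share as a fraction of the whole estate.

Oskar takes one-quarter of €86,000 = €21,500. The remaining €64,500 passes to the descendants.
The descendants' portion (€64,500) is divided into 3 shares of €21,500: Maeve, Elif, and Xander each take €21,500.

Elif receives 1/4 of the estate.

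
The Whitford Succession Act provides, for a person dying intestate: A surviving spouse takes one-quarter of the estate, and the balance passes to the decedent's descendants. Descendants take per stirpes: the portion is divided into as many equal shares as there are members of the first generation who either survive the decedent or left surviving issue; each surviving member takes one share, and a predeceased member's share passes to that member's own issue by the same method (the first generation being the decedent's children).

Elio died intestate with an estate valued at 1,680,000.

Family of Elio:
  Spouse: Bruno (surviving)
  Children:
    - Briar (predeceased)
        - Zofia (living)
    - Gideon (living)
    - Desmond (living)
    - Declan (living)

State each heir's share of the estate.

Bruno: 420,000; Zofia: 315,000; Gideon: 315,000; Desmond: 315,000; Declan: 315,000

Bruno takes one-quarter of 1,680,000 = 420,000. The remaining 1,260,000 passes to the descendants.
The descendants' portion (1,260,000) is divided into 4 shares of 315,000: Gideon, Desmond, and Declan each take 315,000; Briar's 315,000 share passes to Briar's issue.
Briar's share (315,000) passes entirely to Zofia.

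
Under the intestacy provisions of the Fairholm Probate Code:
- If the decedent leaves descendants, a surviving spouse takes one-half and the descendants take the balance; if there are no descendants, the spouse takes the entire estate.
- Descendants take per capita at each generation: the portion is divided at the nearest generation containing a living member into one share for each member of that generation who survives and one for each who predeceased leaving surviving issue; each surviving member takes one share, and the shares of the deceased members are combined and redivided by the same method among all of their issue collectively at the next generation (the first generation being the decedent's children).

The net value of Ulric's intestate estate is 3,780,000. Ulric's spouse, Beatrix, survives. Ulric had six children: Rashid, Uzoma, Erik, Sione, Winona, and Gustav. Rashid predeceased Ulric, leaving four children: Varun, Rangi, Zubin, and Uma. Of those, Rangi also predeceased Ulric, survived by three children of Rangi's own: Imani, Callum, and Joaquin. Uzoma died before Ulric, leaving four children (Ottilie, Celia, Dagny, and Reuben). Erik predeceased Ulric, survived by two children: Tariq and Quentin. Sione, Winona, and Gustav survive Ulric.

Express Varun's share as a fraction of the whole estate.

Varun receives 1/40 of the estate.

Beatrix takes one-half of 3,780,000 = 1,890,000. The remaining 1,890,000 passes to the descendants.
The descendants' portion (1,890,000) is divided at the children's generation into 6 shares of 315,000. Sione, Winona, and Gustav each take 315,000. The 3 shares of the deceased (Rashid, Uzoma, and Erik) are combined into a pool of 945,000.
That pool (945,000) is divided at the grandchildren's generation into 10 shares of 94,500. Varun, Zubin, Uma, Ottilie, Celia, Dagny, Reuben, Tariq, and Quentin each take 94,500. The remaining share for the deceased Rangi (94,500) is carried to the next generation.
That pool (94,500) is divided at the great-grandchildren's generation equally among Imani, Callum, and Joaquin: 31,500 each.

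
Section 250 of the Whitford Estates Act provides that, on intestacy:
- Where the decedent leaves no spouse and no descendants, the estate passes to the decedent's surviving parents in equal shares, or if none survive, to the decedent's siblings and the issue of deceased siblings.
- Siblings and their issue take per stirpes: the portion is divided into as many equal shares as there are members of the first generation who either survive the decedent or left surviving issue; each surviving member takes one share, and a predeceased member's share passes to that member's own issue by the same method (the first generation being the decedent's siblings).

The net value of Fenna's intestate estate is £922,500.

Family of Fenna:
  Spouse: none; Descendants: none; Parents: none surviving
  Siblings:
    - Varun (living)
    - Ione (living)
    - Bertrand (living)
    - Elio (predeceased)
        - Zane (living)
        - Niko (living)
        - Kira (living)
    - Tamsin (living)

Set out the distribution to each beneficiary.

The entire £922,500 passes to the siblings and their issue.
That amount (£922,500) is divided into 5 shares of £184,500: Varun, Ione, Bertrand, and Tamsin each take £184,500; Elio's £184,500 share passes to Elio's issue.
Elio's share (£184,500) is divided into 3 shares of £61,500: Zane, Niko, and Kira each take £61,500.

Varun: £184,500; Ione: £184,500; Bertrand: £184,500; Zane: £61,500; Niko: £61,500; Kira: £61,500; Tamsin: £184,500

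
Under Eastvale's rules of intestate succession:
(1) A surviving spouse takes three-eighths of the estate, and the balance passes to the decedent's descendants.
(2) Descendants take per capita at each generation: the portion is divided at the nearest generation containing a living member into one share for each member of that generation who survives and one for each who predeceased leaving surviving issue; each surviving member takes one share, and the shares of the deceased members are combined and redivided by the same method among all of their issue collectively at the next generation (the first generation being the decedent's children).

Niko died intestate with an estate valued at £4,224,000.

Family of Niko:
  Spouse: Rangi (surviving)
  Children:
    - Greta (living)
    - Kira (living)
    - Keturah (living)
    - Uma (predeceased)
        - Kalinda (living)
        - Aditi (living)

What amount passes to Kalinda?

Rangi takes three-eighths of £4,224,000 = £1,584,000. The remaining £2,640,000 passes to the descendants.
The descendants' portion (£2,640,000) is divided at the children's generation into 4 shares of £660,000. Greta, Kira, and Keturah each take £660,000. The remaining share for the deceased Uma (£660,000) is carried to the next generation.
That pool (£660,000) is divided at the grandchildren's generation equally among Kalinda and Aditi: £330,000 each.

Kalinda receives £330,000.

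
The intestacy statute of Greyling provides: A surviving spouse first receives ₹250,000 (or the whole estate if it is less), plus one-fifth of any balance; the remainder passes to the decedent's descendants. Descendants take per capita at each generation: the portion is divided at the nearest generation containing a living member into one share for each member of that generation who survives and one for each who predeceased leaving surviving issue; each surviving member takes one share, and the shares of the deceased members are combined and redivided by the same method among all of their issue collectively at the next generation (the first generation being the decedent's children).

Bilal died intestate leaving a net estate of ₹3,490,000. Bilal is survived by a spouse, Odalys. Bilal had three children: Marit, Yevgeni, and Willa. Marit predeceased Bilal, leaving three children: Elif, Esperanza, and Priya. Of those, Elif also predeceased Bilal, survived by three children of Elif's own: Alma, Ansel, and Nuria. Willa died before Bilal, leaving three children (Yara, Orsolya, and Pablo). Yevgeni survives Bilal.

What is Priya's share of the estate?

Odalys first takes ₹250,000, leaving a balance of ₹3,240,000. Odalys then takes one-fifth of the balance (₹648,000), for a total of ₹898,000. The remaining ₹2,592,000 passes to the descendants.
The descendants' portion (₹2,592,000) is divided at the children's generation into 3 shares of ₹864,000. Yevgeni takes ₹864,000. The 2 shares of the deceased (Marit and Willa) are combined into a pool of ₹1,728,000.
That pool (₹1,728,000) is divided at the grandchildren's generation into 6 shares of ₹288,000. Esperanza, Priya, Yara, Orsolya, and Pablo each take ₹288,000. The remaining share for the deceased Elif (₹288,000) is carried to the next generation.
That pool (₹288,000) is divided at the great-grandchildren's generation equally among Alma, Ansel, and Nuria: ₹96,000 each.

Priya receives ₹288,000.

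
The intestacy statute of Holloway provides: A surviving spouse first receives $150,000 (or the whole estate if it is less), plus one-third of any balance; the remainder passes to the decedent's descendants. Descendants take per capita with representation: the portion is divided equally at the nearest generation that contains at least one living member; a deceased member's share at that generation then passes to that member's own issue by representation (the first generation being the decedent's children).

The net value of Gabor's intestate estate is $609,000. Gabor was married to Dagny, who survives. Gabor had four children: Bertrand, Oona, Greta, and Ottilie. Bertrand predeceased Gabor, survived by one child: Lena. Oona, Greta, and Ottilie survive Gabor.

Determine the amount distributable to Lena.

Dagny first takes $150,000, leaving a balance of $459,000. Dagny then takes one-third of the balance ($153,000), for a total of $303,000. The remaining $306,000 passes to the descendants.
The descendants' portion ($306,000) is divided into 4 shares of $76,500: Oona, Greta, and Ottilie each take $76,500; Bertrand's $76,500 share passes to Bertrand's issue.
Bertrand's share ($76,500) passes entirely to Lena.

Lena receives $76,500.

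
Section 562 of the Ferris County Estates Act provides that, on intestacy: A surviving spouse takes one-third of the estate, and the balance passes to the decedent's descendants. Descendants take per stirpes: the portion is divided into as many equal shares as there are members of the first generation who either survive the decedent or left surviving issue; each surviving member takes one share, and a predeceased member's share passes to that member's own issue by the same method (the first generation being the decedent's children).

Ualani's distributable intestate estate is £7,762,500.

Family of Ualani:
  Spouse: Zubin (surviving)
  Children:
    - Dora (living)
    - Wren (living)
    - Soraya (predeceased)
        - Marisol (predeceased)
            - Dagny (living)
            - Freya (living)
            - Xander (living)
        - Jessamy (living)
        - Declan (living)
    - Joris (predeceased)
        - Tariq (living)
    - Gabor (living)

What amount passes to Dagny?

Dagny receives £115,000.

Zubin takes one-third of £7,762,500 = £2,587,500. The remaining £5,175,000 passes to the descendants.
The descendants' portion (£5,175,000) is divided into 5 shares of £1,035,000: Dora, Wren, and Gabor each take £1,035,000; Soraya's £1,035,000 share passes to Soraya's issue; Joris's £1,035,000 share passes to Joris's issue.
Soraya's share (£1,035,000) is divided into 3 shares of £345,000: Jessamy and Declan each take £345,000; Marisol's £345,000 share passes to Marisol's issue.
Marisol's share (£345,000) is divided into 3 shares of £115,000: Dagny, Freya, and Xander each take £115,000.
Joris's share (£1,035,000) passes entirely to Tariq.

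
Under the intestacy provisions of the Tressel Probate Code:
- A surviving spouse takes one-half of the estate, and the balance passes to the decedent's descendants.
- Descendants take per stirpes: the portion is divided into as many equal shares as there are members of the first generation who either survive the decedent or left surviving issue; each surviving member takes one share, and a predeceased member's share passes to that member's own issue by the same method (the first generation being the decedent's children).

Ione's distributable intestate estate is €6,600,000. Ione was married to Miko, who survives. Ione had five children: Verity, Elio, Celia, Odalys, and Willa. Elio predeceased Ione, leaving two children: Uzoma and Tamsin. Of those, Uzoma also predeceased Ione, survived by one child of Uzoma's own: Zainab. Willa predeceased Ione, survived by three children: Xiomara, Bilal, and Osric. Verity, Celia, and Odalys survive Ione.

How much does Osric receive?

Miko takes one-half of €6,600,000 = €3,300,000. The remaining €3,300,000 passes to the descendants.
The descendants' portion (€3,300,000) is divided into 5 shares of €660,000: Verity, Celia, and Odalys each take €660,000; Elio's €660,000 share passes to Elio's issue; Willa's €660,000 share passes to Willa's issue.
Elio's share (€660,000) is divided into 2 shares of €330,000: Tamsin takes €330,000; Uzoma's €330,000 share passes to Uzoma's issue.
Uzoma's share (€330,000) passes entirely to Zainab.
Willa's share (€660,000) is divided into 3 shares of €220,000: Xiomara, Bilal, and Osric each take €220,000.

Osric receives €220,000.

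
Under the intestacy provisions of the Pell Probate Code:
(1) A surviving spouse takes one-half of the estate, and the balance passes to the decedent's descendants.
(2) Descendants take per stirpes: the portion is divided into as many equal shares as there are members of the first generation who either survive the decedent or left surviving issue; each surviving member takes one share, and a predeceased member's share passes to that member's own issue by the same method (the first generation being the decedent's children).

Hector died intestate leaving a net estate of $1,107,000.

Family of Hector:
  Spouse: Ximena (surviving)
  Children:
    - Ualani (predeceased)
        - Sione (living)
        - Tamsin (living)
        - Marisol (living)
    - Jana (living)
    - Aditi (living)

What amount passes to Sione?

Sione receives $61,500.

Ximena takes one-half of $1,107,000 = $553,500. The remaining $553,500 passes to the descendants.
The descendants' portion ($553,500) is divided into 3 shares of $184,500: Jana and Aditi each take $184,500; Ualani's $184,500 share passes to Ualani's issue.
Ualani's share ($184,500) is divided into 3 shares of $61,500: Sione, Tamsin, and Marisol each take $61,500.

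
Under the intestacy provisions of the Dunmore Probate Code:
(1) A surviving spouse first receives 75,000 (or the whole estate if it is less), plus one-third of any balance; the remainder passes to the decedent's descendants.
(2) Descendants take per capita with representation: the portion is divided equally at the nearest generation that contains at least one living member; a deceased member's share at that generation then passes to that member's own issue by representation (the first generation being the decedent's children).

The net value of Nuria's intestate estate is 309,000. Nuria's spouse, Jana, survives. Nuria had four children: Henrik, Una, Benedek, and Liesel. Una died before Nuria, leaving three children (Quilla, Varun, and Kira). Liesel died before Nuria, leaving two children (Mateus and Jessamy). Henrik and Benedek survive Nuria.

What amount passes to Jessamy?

Jessamy receives 19,500.

Jana first takes 75,000, leaving a balance of 234,000. Jana then takes one-third of the balance (78,000), for a total of 153,000. The remaining 156,000 passes to the descendants.
The descendants' portion (156,000) is divided into 4 shares of 39,000: Henrik and Benedek each take 39,000; Una's 39,000 share passes to Una's issue; Liesel's 39,000 share passes to Liesel's issue.
Una's share (39,000) is divided into 3 shares of 13,000: Quilla, Varun, and Kira each take 13,000.
Liesel's share (39,000) is divided into 2 shares of 19,500: Mateus and Jessamy each take 19,500.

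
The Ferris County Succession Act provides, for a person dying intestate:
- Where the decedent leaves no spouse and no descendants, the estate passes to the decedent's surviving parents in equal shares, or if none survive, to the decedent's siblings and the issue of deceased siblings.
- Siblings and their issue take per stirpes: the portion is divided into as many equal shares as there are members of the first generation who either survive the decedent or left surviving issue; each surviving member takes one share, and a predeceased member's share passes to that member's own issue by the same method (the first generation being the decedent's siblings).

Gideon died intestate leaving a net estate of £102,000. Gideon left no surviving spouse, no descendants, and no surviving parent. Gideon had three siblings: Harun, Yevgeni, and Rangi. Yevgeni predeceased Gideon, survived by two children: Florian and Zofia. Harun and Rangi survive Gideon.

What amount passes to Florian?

The entire £102,000 passes to the siblings and their issue.
That amount (£102,000) is divided into 3 shares of £34,000: Harun and Rangi each take £34,000; Yevgeni's £34,000 share passes to Yevgeni's issue.
Yevgeni's share (£34,000) is divided into 2 shares of £17,000: Florian and Zofia each take £17,000.

Florian receives £17,000.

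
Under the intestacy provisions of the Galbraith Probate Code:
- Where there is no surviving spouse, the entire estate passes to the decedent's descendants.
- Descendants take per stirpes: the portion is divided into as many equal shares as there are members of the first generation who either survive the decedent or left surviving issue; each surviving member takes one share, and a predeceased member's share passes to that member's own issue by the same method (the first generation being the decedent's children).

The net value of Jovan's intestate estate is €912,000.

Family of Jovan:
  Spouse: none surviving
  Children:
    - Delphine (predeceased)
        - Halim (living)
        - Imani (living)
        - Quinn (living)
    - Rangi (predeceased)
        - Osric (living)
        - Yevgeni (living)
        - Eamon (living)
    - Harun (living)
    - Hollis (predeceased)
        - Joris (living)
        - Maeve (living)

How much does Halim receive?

The entire €912,000 passes to the descendants.
That amount (€912,000) is divided into 4 shares of €228,000: Harun takes €228,000; Delphine's €228,000 share passes to Delphine's issue; Rangi's €228,000 share passes to Rangi's issue; Hollis's €228,000 share passes to Hollis's issue.
Delphine's share (€228,000) is divided into 3 shares of €76,000: Halim, Imani, and Quinn each take €76,000.
Rangi's share (€228,000) is divided into 3 shares of €76,000: Osric, Yevgeni, and Eamon each take €76,000.
Hollis's share (€228,000) is divided into 2 shares of €114,000: Joris and Maeve each take €114,000.

Halim receives €76,000.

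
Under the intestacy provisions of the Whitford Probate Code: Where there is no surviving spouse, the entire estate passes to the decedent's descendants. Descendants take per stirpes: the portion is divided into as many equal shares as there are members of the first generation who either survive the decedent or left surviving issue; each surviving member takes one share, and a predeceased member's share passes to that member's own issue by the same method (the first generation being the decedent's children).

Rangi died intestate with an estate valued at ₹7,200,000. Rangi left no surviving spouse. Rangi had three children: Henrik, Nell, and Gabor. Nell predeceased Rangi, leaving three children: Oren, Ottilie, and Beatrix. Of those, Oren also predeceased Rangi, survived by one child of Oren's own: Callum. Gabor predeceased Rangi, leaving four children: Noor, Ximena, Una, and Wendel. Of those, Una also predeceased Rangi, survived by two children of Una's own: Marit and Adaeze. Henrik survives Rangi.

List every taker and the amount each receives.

Henrik: ₹2,400,000; Callum: ₹800,000; Ottilie: ₹800,000; Beatrix: ₹800,000; Noor: ₹600,000; Ximena: ₹600,000; Marit: ₹300,000; Adaeze: ₹300,000; Wendel: ₹600,000

The entire ₹7,200,000 passes to the descendants.
That amount (₹7,200,000) is divided into 3 shares of ₹2,400,000: Henrik takes ₹2,400,000; Nell's ₹2,400,000 share passes to Nell's issue; Gabor's ₹2,400,000 share passes to Gabor's issue.
Nell's share (₹2,400,000) is divided into 3 shares of ₹800,000: Ottilie and Beatrix each take ₹800,000; Oren's ₹800,000 share passes to Oren's issue.
Oren's share (₹800,000) passes entirely to Callum.
Gabor's share (₹2,400,000) is divided into 4 shares of ₹600,000: Noor, Ximena, and Wendel each take ₹600,000; Una's ₹600,000 share passes to Una's issue.
Una's share (₹600,000) is divided into 2 shares of ₹300,000: Marit and Adaeze each take ₹300,000.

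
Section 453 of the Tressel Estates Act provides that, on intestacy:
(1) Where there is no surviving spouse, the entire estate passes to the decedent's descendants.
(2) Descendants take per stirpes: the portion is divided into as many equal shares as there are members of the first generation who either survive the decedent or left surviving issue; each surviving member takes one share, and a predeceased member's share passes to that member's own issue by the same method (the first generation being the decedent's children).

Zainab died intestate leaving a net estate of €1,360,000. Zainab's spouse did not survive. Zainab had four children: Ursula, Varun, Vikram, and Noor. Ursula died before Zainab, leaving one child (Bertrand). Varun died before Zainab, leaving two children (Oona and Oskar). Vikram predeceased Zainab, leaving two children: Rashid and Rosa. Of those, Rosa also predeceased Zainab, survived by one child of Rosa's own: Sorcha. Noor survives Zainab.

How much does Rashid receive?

The entire €1,360,000 passes to the descendants.
That amount (€1,360,000) is divided into 4 shares of €340,000: Noor takes €340,000; Ursula's €340,000 share passes to Ursula's issue; Varun's €340,000 share passes to Varun's issue; Vikram's €340,000 share passes to Vikram's issue.
Ursula's share (€340,000) passes entirely to Bertrand.
Varun's share (€340,000) is divided into 2 shares of €170,000: Oona and Oskar each take €170,000.
Vikram's share (€340,000) is divided into 2 shares of €170,000: Rashid takes €170,000; Rosa's €170,000 share passes to Rosa's issue.
Rosa's share (€170,000) passes entirely to Sorcha.

Rashid receives €170,000.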